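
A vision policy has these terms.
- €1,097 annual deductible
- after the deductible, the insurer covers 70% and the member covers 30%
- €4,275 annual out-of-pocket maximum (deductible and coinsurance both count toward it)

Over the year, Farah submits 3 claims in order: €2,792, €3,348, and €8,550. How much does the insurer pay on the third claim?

#1 (€2,792): deductible takes €1,097, €1,695 remains; coinsurance €1,695 × 30% = €508.50. Member pays €1,605.50; OOP now €1,605.50. Insurer: €2,792 − €1,605.50 = €1,186.50.
#2 (€3,348): deductible already satisfied, so member's share is 30% × €3,348 = €1,004.40. Member owes €1,004.40 (running OOP €2,609.90). Insurer: €3,348 − €1,004.40 = €2,343.60.
#3 (€8,550): deductible met; 30% of €8,550 = €2,565. OOP would hit €5,174.90 > €4,275, so the cap limits the member to €4,275 − €2,609.90 = €1,665.10. Plan pays €8,550 − €1,665.10 = €6,884.90.

€6,884.90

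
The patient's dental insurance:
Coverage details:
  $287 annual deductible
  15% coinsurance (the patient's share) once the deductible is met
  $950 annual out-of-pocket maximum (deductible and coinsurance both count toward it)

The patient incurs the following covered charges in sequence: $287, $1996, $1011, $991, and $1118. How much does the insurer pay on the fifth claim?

$1054.70

#1 ($287): fully absorbed by the deductible. Cost to patient: $287. OOP to date $287. Insurer: $287 − $287 = $0.
#2 ($1996): deductible met; 15% of $1996 = $299.40. Patient pays $299.40; OOP now $586.40. Plan pays $1996 − $299.40 = $1696.60.
#3 ($1011): deductible met; 15% of $1011 = $151.65. Patient pays $151.65; OOP now $738.05. Plan pays $1011 − $151.65 = $859.35.
#4 ($991): 15% coinsurance on $991 = $148.65. Patient pays $148.65; OOP now $886.70. Insurer: $991 − $148.65 = $842.35.
#5 ($1118): deductible met; 15% of $1118 = $167.70. Adding that to $886.70 gives $1054.40, past the $950 cap; patient pays only $950 − $886.70 = $63.30. Insurer: $1118 − $63.30 = $1054.70.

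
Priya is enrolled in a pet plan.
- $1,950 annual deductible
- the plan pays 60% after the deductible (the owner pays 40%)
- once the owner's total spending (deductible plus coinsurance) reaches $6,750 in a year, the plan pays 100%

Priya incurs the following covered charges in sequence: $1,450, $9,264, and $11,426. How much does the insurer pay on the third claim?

Bill 1, $1,450: all of it applies to the deductible. Owner pays $1,450; OOP now $1,450. Insurer: $1,450 − $1,450 = $0.
Bill 2, $9,264: $500 finishes the deductible; $8,764 goes to coinsurance; 40% of $8,764 = $3,505.60. Cost to owner: $4,005.60. OOP to date $5,455.60. Insurer: $9,264 − $4,005.60 = $5,258.40.
Bill 3, $11,426: deductible already satisfied, so owner's share is 40% × $11,426 = $4,570.40. That would push OOP to $10,026, over the $6,750 cap, so owner pays $6,750 − $5,455.60 = $1,294.40. Plan pays $11,426 − $1,294.40 = $10,131.60.

$10,131.60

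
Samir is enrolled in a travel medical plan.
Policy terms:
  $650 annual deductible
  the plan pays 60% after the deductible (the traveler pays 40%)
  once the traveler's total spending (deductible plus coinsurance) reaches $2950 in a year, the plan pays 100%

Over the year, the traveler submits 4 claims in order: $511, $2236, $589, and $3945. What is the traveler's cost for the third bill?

Bill 1, $511: entire amount goes to the deductible. Cost to traveler: $511. OOP to date $511.
Bill 2, $2236: $139 finishes the deductible; $2097 goes to coinsurance; 40% of $2097 = $838.80. Traveler pays $977.80; OOP now $1488.80.
Bill 3, $589: deductible already satisfied, so traveler's share is 40% × $589 = $235.60. Traveler owes $235.60 (running OOP $1724.40).

$235.60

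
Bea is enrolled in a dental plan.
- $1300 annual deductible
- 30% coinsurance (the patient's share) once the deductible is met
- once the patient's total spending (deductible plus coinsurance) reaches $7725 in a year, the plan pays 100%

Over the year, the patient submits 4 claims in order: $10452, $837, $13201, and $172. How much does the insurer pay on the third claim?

#1 ($10452): $1300 finishes the deductible; $9152 goes to coinsurance; patient's 30% is $2745.60. Cost to patient: $4045.60. OOP to date $4045.60. Plan pays $10452 − $4045.60 = $6406.40.
#2 ($837): 30% coinsurance on $837 = $251.10. Cost to patient: $251.10. OOP to date $4296.70. Plan pays $837 − $251.10 = $585.90.
#3 ($13201): deductible met; 30% of $13201 = $3960.30. OOP would hit $8257 > $7725, so the cap limits the patient to $7725 − $4296.70 = $3428.30. Insurer: $13201 − $3428.30 = $9772.70.

$9772.70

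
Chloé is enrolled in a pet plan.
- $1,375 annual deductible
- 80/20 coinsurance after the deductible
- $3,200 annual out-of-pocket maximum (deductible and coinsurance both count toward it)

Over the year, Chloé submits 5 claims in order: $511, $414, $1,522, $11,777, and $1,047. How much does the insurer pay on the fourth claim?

$10,166.40

#1 ($511): entire amount goes to the deductible. Owner pays $511; OOP now $511. Plan pays $511 − $511 = $0.
#2 ($414): fully absorbed by the deductible. Owner pays $414; OOP now $925. Insurer: $414 − $414 = $0.
#3 ($1,522): $450 finishes the deductible; $1,072 goes to coinsurance; owner's 20% is $214.40. Owner owes $664.40 (running OOP $1,589.40). Insurer: $1,522 − $664.40 = $857.60.
#4 ($11,777): deductible already satisfied, so owner's share is 20% × $11,777 = $2,355.40. OOP would hit $3,944.80 > $3,200, so the cap limits the owner to $3,200 − $1,589.40 = $1,610.60. Plan pays $11,777 − $1,610.60 = $10,166.40.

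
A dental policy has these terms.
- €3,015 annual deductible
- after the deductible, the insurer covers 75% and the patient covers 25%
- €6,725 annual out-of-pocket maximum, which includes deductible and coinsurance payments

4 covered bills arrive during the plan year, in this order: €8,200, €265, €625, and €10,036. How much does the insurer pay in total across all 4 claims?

Claim 1 — €8,200: €3,015 finishes the deductible; €5,185 goes to coinsurance; patient's 25% is €1,296.25. Patient owes €4,311.25 (running OOP €4,311.25). Plan pays €8,200 − €4,311.25 = €3,888.75.
Claim 2 — €265: deductible met; 25% of €265 = €66.25. Patient owes €66.25 (running OOP €4,377.50). Insurer: €265 − €66.25 = €198.75.
Claim 3 — €625: deductible already satisfied, so patient's share is 25% × €625 = €156.25. Cost to patient: €156.25. OOP to date €4,533.75. Insurer: €625 − €156.25 = €468.75.
Claim 4 — €10,036: deductible met; 25% of €10,036 = €2,509. That would push OOP to €7,042.75, over the €6,725 cap, so patient pays €6,725 − €4,533.75 = €2,191.25. Plan pays €10,036 − €2,191.25 = €7,844.75.
Insurer total = bills − patient's total = €19,126 − €6,725 = €12,401.

€12,401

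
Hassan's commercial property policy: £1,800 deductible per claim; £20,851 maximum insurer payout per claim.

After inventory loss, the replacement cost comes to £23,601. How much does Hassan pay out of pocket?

£2,750

Less the £1,800 deductible: £23,601 − £1,800 = £21,801.
£21,801 exceeds the £20,851 limit, so the insurer pays the limit: £20,851.
Out of pocket: £23,601 − £20,851 = £2,750.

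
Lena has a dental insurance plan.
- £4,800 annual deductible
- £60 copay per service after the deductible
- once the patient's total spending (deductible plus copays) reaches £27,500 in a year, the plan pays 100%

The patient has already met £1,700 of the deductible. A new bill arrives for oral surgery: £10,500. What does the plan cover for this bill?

£7,340

Remaining deductible: £4,800 − £1,700 = £3,100.
The remaining £7,400 (= £10,500 − £3,100) moves to the copay.
Copay on this service: £60.
That puts the patient's cost at £3,100 + £60 = £3,160 before any cap.
Total out-of-pocket so far would be £1,700 + £3,160 = £4,860, below the £27,500 cap — no reduction.
Insurer pays the balance: £10,500 − £3,160 = £7,340.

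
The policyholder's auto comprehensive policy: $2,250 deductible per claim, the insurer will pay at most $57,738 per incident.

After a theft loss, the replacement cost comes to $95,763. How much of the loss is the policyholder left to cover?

Less the $2,250 deductible: $95,763 − $2,250 = $93,513.
The $57,738 per-incident cap binds; insurer pays $57,738.
The policyholder bears the rest of the original loss: $95,763 − $57,738 = $38,025.

$38,025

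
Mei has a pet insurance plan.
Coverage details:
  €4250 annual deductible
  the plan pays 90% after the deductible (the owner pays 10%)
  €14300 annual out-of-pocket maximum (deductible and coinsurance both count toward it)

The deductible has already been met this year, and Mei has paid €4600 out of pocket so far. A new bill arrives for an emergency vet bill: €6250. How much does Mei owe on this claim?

€625

With the deductible met, the entire €6250 is subject to coinsurance.
Owner's 10% share of €6250 is €625.
Year-to-date out-of-pocket becomes €4600 + €625 = €5225, still under the €14300 maximum, so no cap applies.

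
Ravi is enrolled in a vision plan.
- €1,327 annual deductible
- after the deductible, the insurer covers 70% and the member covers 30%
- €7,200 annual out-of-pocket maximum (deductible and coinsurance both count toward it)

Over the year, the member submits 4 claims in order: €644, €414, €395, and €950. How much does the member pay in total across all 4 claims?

€1,649.80

#1 (€644): fully absorbed by the deductible. Cost to member: €644. OOP to date €644.
#2 (€414): entire amount goes to the deductible. Member pays €414; OOP now €1,058.
#3 (€395): €269 to deductible, leaving €126; coinsurance €126 × 30% = €37.80. Member owes €306.80 (running OOP €1,364.80).
#4 (€950): deductible met; 30% of €950 = €285. Cost to member: €285. OOP to date €1,649.80.
Summing the member's payments: €644 + €414 + €306.80 + €285 = €1,649.80.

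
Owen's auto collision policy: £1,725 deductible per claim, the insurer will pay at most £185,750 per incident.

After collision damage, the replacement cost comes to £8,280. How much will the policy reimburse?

Subtract the deductible: £8,280 − £1,725 = £6,555.
That's under the £185,750 cap, so the insurer reimburses the full £6,555.

£6,555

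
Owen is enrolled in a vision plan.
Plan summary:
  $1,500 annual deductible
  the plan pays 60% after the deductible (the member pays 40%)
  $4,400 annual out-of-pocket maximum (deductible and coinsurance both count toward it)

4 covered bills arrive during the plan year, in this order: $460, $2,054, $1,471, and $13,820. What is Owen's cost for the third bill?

Claim 1 ($460): all of it applies to the deductible. Cost to member: $460. OOP to date $460.
Claim 2 ($2,054): $1,040 to deductible, leaving $1,014; coinsurance $1,014 × 40% = $405.60. Member pays $1,445.60; OOP now $1,905.60.
Claim 3 ($1,471): deductible already satisfied, so member's share is 40% × $1,471 = $588.40. Member owes $588.40 (running OOP $2,494).

$588.40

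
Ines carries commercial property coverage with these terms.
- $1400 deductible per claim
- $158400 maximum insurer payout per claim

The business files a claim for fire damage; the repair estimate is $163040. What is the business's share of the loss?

$4640

Subtract the deductible: $163040 − $1400 = $161640.
$161640 exceeds the $158400 limit, so the insurer pays the limit: $158400.
Business's share is the uncovered remainder: $163040 − $158400 = $4640.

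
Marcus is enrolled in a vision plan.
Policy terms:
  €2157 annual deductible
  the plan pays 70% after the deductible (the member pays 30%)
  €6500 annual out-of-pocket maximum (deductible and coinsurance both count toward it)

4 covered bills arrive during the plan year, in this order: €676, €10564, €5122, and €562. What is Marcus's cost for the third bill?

#1 (€676): all of it applies to the deductible. Member owes €676 (running OOP €676).
#2 (€10564): deductible takes €1481, €9083 remains; member's 30% is €2724.90. Member owes €4205.90 (running OOP €4881.90).
#3 (€5122): deductible met; 30% of €5122 = €1536.60. Member owes €1536.60 (running OOP €6418.50).

€1536.60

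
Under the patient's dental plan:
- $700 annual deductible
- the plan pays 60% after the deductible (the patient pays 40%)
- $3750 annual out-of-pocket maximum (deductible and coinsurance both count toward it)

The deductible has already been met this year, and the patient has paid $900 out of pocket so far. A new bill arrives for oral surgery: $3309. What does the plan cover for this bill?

With the deductible met, the entire $3309 is subject to coinsurance.
40% of $3309 = $1323.60 falls to the patient.
Total out-of-pocket so far would be $900 + $1323.60 = $2223.60, below the $3750 cap — no reduction.
The insurer covers the remainder: $3309 − $1323.60 = $1985.40.

$1985.40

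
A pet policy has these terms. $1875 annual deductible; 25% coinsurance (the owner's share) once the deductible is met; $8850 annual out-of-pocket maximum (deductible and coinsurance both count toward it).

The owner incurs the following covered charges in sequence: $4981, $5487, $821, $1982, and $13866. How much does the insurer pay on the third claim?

#1 ($4981): $1875 finishes the deductible; $3106 goes to coinsurance; 25% of $3106 = $776.50. Cost to owner: $2651.50. OOP to date $2651.50. Plan pays $4981 − $2651.50 = $2329.50.
#2 ($5487): deductible already satisfied, so owner's share is 25% × $5487 = $1371.75. Owner pays $1371.75; OOP now $4023.25. Insurer: $5487 − $1371.75 = $4115.25.
#3 ($821): deductible met; 25% of $821 = $205.25. Owner pays $205.25; OOP now $4228.50. Insurer: $821 − $205.25 = $615.75.

$615.75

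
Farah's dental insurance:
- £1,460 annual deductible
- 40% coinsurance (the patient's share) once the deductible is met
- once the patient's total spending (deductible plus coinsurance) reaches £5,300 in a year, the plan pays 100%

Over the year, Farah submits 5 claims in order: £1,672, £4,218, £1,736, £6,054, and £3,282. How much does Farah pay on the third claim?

Bill 1, £1,672: deductible takes £1,460, £212 remains; coinsurance £212 × 40% = £84.80. Patient pays £1,544.80; OOP now £1,544.80.
Bill 2, £4,218: deductible already satisfied, so patient's share is 40% × £4,218 = £1,687.20. Cost to patient: £1,687.20. OOP to date £3,232.
Bill 3, £1,736: deductible met; 40% of £1,736 = £694.40. Patient owes £694.40 (running OOP £3,926.40).

£694.40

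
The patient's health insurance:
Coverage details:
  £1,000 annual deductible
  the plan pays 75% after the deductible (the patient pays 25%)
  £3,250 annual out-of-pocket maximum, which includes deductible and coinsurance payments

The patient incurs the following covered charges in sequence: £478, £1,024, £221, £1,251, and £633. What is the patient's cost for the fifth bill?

£158.25

Claim 1 (£478): all of it applies to the deductible. Patient pays £478; OOP now £478.
Claim 2 (£1,024): £522 to deductible, leaving £502; patient's 25% is £125.50. Cost to patient: £647.50. OOP to date £1,125.50.
Claim 3 (£221): deductible already satisfied, so patient's share is 25% × £221 = £55.25. Patient pays £55.25; OOP now £1,180.75.
Claim 4 (£1,251): deductible met; 25% of £1,251 = £312.75. Cost to patient: £312.75. OOP to date £1,493.50.
Claim 5 (£633): deductible met; 25% of £633 = £158.25. Patient owes £158.25 (running OOP £1,651.75).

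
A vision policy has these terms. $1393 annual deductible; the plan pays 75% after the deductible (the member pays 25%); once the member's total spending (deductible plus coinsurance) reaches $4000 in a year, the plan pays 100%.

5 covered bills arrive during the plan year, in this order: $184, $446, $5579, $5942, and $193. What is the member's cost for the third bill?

$1967

Claim 1 ($184): entire amount goes to the deductible. Cost to member: $184. OOP to date $184.
Claim 2 ($446): entire amount goes to the deductible. Member owes $446 (running OOP $630).
Claim 3 ($5579): deductible takes $763, $4816 remains; 25% of $4816 = $1204. Cost to member: $1967. OOP to date $2597.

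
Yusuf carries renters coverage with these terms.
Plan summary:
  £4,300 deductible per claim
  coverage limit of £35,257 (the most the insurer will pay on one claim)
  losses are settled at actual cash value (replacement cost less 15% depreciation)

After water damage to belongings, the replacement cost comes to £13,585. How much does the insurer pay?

£7,247.25

Actual cash value after 15% depreciation: £13,585 × 85% = £11,547.25.
After the deductible, £11,547.25 − £4,300 = £7,247.25 remains.
That's under the £35,257 cap, so the insurer reimburses the full £7,247.25.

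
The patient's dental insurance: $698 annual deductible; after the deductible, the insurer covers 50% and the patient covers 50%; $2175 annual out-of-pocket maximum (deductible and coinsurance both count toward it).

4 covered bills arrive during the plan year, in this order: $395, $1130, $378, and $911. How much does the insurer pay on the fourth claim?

Claim 1 — $395: entire amount goes to the deductible. Patient owes $395 (running OOP $395). Plan pays $395 − $395 = $0.
Claim 2 — $1130: $303 to deductible, leaving $827; 50% of $827 = $413.50. Cost to patient: $716.50. OOP to date $1111.50. Insurer: $1130 − $716.50 = $413.50.
Claim 3 — $378: deductible already satisfied, so patient's share is 50% × $378 = $189. Patient pays $189; OOP now $1300.50. Plan pays $378 − $189 = $189.
Claim 4 — $911: 50% coinsurance on $911 = $455.50. Patient pays $455.50; OOP now $1756. Insurer: $911 − $455.50 = $455.50.

$455.50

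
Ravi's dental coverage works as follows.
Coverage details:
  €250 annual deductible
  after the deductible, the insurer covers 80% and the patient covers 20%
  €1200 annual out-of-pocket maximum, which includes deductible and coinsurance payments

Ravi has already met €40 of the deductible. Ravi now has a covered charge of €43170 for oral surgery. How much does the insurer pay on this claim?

€42010

Remaining deductible: €250 − €40 = €210.
The remaining €42960 (= €43170 − €210) moves to coinsurance.
20% of €42960 = €8592 falls to the patient.
Patient responsibility before any cap: €210 + €8592 = €8802.
Year-to-date out-of-pocket would reach €40 + €8802 = €8842, above the €1200 maximum, so the patient pays only €1200 − €40 = €1160.
The insurer covers the remainder: €43170 − €1160 = €42010.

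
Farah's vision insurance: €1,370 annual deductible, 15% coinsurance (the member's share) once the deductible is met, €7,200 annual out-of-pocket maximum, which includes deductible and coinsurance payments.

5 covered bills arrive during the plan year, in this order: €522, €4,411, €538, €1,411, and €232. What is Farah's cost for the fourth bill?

#1 (€522): entire amount goes to the deductible. Member pays €522; OOP now €522.
#2 (€4,411): €848 finishes the deductible; €3,563 goes to coinsurance; member's 15% is €534.45. Member pays €1,382.45; OOP now €1,904.45.
#3 (€538): deductible already satisfied, so member's share is 15% × €538 = €80.70. Cost to member: €80.70. OOP to date €1,985.15.
#4 (€1,411): deductible already satisfied, so member's share is 15% × €1,411 = €211.65. Member pays €211.65; OOP now €2,196.80.

€211.65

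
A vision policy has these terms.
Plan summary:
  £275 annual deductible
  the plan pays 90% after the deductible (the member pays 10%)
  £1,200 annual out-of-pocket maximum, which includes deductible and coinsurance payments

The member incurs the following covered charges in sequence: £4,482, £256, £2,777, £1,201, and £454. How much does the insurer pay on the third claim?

£2,499.30

Claim 1 — £4,482: deductible takes £275, £4,207 remains; coinsurance £4,207 × 10% = £420.70. Member pays £695.70; OOP now £695.70. Plan pays £4,482 − £695.70 = £3,786.30.
Claim 2 — £256: deductible met; 10% of £256 = £25.60. Cost to member: £25.60. OOP to date £721.30. Plan pays £256 − £25.60 = £230.40.
Claim 3 — £2,777: deductible met; 10% of £2,777 = £277.70. Member pays £277.70; OOP now £999. Plan pays £2,777 − £277.70 = £2,499.30.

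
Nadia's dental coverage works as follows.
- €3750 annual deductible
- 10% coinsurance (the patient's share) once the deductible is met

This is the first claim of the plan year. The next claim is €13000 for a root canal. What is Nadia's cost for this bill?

Nothing has been paid toward the €3750 deductible, so the first €3750 of this charge is applied there.
The remaining €9250 (= €13000 − €3750) moves to coinsurance.
Coinsurance: €9250 × 10% = €925.
So the patient owes €3750 + €925 = €4675.

€4675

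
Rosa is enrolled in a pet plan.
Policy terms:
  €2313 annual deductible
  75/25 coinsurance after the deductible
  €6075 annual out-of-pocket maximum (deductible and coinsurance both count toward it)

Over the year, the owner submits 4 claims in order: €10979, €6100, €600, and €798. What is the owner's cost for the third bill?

€70.50

Bill 1, €10979: €2313 to deductible, leaving €8666; owner's 25% is €2166.50. Owner pays €4479.50; OOP now €4479.50.
Bill 2, €6100: deductible already satisfied, so owner's share is 25% × €6100 = €1525. Owner owes €1525 (running OOP €6004.50).
Bill 3, €600: deductible met; 25% of €600 = €150. OOP would hit €6154.50 > €6075, so the cap limits the owner to €6075 − €6004.50 = €70.50.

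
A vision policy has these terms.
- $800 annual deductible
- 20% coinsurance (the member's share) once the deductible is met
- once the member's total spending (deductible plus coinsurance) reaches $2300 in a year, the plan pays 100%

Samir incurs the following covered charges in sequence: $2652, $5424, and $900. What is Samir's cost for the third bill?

Claim 1 — $2652: $800 finishes the deductible; $1852 goes to coinsurance; coinsurance $1852 × 20% = $370.40. Cost to member: $1170.40. OOP to date $1170.40.
Claim 2 — $5424: deductible met; 20% of $5424 = $1084.80. Member pays $1084.80; OOP now $2255.20.
Claim 3 — $900: deductible met; 20% of $900 = $180. OOP would hit $2435.20 > $2300, so the cap limits the member to $2300 − $2255.20 = $44.80.

$44.80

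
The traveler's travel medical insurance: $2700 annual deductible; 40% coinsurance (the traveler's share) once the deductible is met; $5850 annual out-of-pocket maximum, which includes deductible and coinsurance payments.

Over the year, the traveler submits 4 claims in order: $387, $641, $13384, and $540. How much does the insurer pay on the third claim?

Claim 1 ($387): all of it applies to the deductible. Cost to traveler: $387. OOP to date $387. Plan pays $387 − $387 = $0.
Claim 2 ($641): entire amount goes to the deductible. Cost to traveler: $641. OOP to date $1028. Plan pays $641 − $641 = $0.
Claim 3 ($13384): $1672 finishes the deductible; $11712 goes to coinsurance; traveler's 40% is $4684.80. Deductible plus coinsurance: $1672 + $4684.80 = $6356.80. OOP would hit $7384.80 > $5850, so the cap limits the traveler to $5850 − $1028 = $4822. Insurer: $13384 − $4822 = $8562.

$8562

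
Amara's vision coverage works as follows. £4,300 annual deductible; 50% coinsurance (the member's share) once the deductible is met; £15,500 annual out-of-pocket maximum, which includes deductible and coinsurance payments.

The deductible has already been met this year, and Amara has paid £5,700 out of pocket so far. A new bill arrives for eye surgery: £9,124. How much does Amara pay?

The deductible is already satisfied, so the full bill goes to coinsurance.
Member's 50% share of £9,124 is £4,562.
Cumulative spending £5,700 + £4,562 = £10,262 stays under the £15,500 maximum.

£4,562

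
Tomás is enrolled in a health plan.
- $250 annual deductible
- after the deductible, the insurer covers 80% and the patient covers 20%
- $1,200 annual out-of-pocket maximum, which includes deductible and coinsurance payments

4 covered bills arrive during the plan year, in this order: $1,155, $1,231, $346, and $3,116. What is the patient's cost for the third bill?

Claim 1 — $1,155: deductible takes $250, $905 remains; patient's 20% is $181. Patient owes $431 (running OOP $431).
Claim 2 — $1,231: 20% coinsurance on $1,231 = $246.20. Patient pays $246.20; OOP now $677.20.
Claim 3 — $346: 20% coinsurance on $346 = $69.20. Cost to patient: $69.20. OOP to date $746.40.

$69.20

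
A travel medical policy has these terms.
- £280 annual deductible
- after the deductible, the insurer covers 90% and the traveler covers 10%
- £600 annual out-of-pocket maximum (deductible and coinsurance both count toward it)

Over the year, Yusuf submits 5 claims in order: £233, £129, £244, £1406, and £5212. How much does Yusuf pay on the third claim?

Bill 1, £233: fully absorbed by the deductible. Traveler owes £233 (running OOP £233).
Bill 2, £129: deductible takes £47, £82 remains; coinsurance £82 × 10% = £8.20. Cost to traveler: £55.20. OOP to date £288.20.
Bill 3, £244: 10% coinsurance on £244 = £24.40. Traveler pays £24.40; OOP now £312.60.

£24.40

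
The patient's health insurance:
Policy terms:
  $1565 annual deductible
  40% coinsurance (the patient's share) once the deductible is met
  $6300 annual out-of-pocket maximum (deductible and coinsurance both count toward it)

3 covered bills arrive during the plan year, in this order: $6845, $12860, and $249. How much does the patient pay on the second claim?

#1 ($6845): $1565 to deductible, leaving $5280; 40% of $5280 = $2112. Patient owes $3677 (running OOP $3677).
#2 ($12860): 40% coinsurance on $12860 = $5144. OOP would hit $8821 > $6300, so the cap limits the patient to $6300 − $3677 = $2623.

$2623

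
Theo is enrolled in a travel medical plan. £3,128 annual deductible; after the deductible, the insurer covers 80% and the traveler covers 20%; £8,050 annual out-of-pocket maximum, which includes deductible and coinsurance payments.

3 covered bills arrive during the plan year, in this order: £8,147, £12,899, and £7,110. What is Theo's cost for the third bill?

Bill 1, £8,147: £3,128 finishes the deductible; £5,019 goes to coinsurance; traveler's 20% is £1,003.80. Traveler owes £4,131.80 (running OOP £4,131.80).
Bill 2, £12,899: 20% coinsurance on £12,899 = £2,579.80. Cost to traveler: £2,579.80. OOP to date £6,711.60.
Bill 3, £7,110: deductible met; 20% of £7,110 = £1,422. That would push OOP to £8,133.60, over the £8,050 cap, so traveler pays £8,050 − £6,711.60 = £1,338.40.

£1,338.40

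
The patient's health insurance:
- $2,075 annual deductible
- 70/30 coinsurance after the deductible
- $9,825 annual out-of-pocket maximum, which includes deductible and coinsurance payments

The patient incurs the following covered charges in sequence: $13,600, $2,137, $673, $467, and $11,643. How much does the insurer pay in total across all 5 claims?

$18,695

Claim 1 ($13,600): $2,075 finishes the deductible; $11,525 goes to coinsurance; patient's 30% is $3,457.50. Patient owes $5,532.50 (running OOP $5,532.50). Plan pays $13,600 − $5,532.50 = $8,067.50.
Claim 2 ($2,137): 30% coinsurance on $2,137 = $641.10. Patient owes $641.10 (running OOP $6,173.60). Plan pays $2,137 − $641.10 = $1,495.90.
Claim 3 ($673): deductible met; 30% of $673 = $201.90. Patient pays $201.90; OOP now $6,375.50. Insurer: $673 − $201.90 = $471.10.
Claim 4 ($467): deductible already satisfied, so patient's share is 30% × $467 = $140.10. Patient owes $140.10 (running OOP $6,515.60). Plan pays $467 − $140.10 = $326.90.
Claim 5 ($11,643): deductible already satisfied, so patient's share is 30% × $11,643 = $3,492.90. Adding that to $6,515.60 gives $10,008.50, past the $9,825 cap; patient pays only $9,825 − $6,515.60 = $3,309.40. Plan pays $11,643 − $3,309.40 = $8,333.60.
Insurer total = bills − patient's total = $28,520 − $9,825 = $18,695.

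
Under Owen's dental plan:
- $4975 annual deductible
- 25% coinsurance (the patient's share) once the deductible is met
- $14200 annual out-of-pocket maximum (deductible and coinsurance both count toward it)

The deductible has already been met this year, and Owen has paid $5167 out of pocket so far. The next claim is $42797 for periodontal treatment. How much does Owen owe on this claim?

With the deductible met, the entire $42797 is subject to coinsurance.
25% of $42797 = $10699.25 falls to the patient.
That would bring total out-of-pocket to $15866.25, past the $14200 cap. The patient is capped at $14200 − $5167 = $9033 on this claim.

$9033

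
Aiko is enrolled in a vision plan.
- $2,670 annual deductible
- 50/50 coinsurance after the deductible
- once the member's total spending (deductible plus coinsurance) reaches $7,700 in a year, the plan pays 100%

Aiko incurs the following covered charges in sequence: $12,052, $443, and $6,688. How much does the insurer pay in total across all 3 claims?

Claim 1 — $12,052: $2,670 finishes the deductible; $9,382 goes to coinsurance; member's 50% is $4,691. Cost to member: $7,361. OOP to date $7,361. Plan pays $12,052 − $7,361 = $4,691.
Claim 2 — $443: deductible already satisfied, so member's share is 50% × $443 = $221.50. Member owes $221.50 (running OOP $7,582.50). Plan pays $443 − $221.50 = $221.50.
Claim 3 — $6,688: 50% coinsurance on $6,688 = $3,344. OOP would hit $10,926.50 > $7,700, so the cap limits the member to $7,700 − $7,582.50 = $117.50. Plan pays $6,688 − $117.50 = $6,570.50.
Insurer total = bills − member's total = $19,183 − $7,700 = $11,483.

$11,483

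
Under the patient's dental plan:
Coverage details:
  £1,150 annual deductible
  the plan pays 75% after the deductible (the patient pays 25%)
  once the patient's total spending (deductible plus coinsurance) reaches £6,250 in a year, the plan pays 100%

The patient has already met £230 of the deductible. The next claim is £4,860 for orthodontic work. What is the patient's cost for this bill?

£1,905

£230 of the £1,150 deductible is already met, leaving £920.
The remaining £3,940 (= £4,860 − £920) moves to coinsurance.
25% of £3,940 = £985 falls to the patient.
Patient responsibility before any cap: £920 + £985 = £1,905.
Total out-of-pocket so far would be £230 + £1,905 = £2,135, below the £6,250 cap — no reduction.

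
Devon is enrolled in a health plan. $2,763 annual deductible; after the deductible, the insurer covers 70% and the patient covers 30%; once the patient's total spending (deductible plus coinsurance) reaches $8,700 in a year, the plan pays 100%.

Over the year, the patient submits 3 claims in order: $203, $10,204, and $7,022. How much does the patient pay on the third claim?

Bill 1, $203: entire amount goes to the deductible. Cost to patient: $203. OOP to date $203.
Bill 2, $10,204: $2,560 to deductible, leaving $7,644; coinsurance $7,644 × 30% = $2,293.20. Patient pays $4,853.20; OOP now $5,056.20.
Bill 3, $7,022: deductible met; 30% of $7,022 = $2,106.60. Patient pays $2,106.60; OOP now $7,162.80.

$2,106.60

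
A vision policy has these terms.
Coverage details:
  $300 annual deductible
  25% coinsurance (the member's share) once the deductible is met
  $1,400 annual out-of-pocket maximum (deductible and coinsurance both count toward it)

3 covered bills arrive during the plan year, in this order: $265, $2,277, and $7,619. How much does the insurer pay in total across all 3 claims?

Claim 1 ($265): all of it applies to the deductible. Member pays $265; OOP now $265. Insurer: $265 − $265 = $0.
Claim 2 ($2,277): $35 finishes the deductible; $2,242 goes to coinsurance; member's 25% is $560.50. Cost to member: $595.50. OOP to date $860.50. Plan pays $2,277 − $595.50 = $1,681.50.
Claim 3 ($7,619): 25% coinsurance on $7,619 = $1,904.75. Adding that to $860.50 gives $2,765.25, past the $1,400 cap; member pays only $1,400 − $860.50 = $539.50. Plan pays $7,619 − $539.50 = $7,079.50.
Insurer total: $0 + $1,681.50 + $7,079.50 = $8,761.

$8,761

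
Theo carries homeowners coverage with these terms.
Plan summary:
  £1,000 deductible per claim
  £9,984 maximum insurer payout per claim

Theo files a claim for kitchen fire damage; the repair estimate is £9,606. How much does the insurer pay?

£8,606

After the deductible, £9,606 − £1,000 = £8,606 remains.
£8,606 is within the £9,984 limit, so the insurer pays £8,606.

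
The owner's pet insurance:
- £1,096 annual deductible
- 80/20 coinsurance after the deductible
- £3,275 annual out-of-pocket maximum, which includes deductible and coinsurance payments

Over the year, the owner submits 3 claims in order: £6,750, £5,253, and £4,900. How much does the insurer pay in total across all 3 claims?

£13,628

Claim 1 (£6,750): deductible takes £1,096, £5,654 remains; coinsurance £5,654 × 20% = £1,130.80. Cost to owner: £2,226.80. OOP to date £2,226.80. Plan pays £6,750 − £2,226.80 = £4,523.20.
Claim 2 (£5,253): 20% coinsurance on £5,253 = £1,050.60. Adding that to £2,226.80 gives £3,277.40, past the £3,275 cap; owner pays only £3,275 − £2,226.80 = £1,048.20. Insurer: £5,253 − £1,048.20 = £4,204.80.
Claim 3 (£4,900): 20% coinsurance on £4,900 = £980. OOP would hit £4,255 > £3,275, so the cap limits the owner to £3,275 − £3,275 = £0. Insurer: £4,900 − £0 = £4,900.
Insurer total: £4,523.20 + £4,204.80 + £4,900 = £13,628.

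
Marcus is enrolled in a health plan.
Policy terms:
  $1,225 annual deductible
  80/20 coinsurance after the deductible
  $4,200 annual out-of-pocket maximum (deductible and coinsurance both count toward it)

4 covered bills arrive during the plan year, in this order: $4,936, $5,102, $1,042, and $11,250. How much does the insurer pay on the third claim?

Bill 1, $4,936: deductible takes $1,225, $3,711 remains; coinsurance $3,711 × 20% = $742.20. Patient owes $1,967.20 (running OOP $1,967.20). Plan pays $4,936 − $1,967.20 = $2,968.80.
Bill 2, $5,102: deductible met; 20% of $5,102 = $1,020.40. Cost to patient: $1,020.40. OOP to date $2,987.60. Plan pays $5,102 − $1,020.40 = $4,081.60.
Bill 3, $1,042: 20% coinsurance on $1,042 = $208.40. Cost to patient: $208.40. OOP to date $3,196. Plan pays $1,042 − $208.40 = $833.60.

$833.60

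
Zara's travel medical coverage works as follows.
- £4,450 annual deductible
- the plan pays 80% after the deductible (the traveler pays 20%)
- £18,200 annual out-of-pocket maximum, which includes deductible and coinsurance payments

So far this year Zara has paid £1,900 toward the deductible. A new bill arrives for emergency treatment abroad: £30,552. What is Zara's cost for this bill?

£8,150.40

£1,900 of the £4,450 deductible is already met, leaving £2,550.
The remaining £28,002 (= £30,552 − £2,550) moves to coinsurance.
Coinsurance: £28,002 × 20% = £5,600.40.
So the traveler owes £2,550 + £5,600.40 = £8,150.40 before any cap.
Year-to-date out-of-pocket becomes £1,900 + £8,150.40 = £10,050.40, still under the £18,200 maximum, so no cap applies.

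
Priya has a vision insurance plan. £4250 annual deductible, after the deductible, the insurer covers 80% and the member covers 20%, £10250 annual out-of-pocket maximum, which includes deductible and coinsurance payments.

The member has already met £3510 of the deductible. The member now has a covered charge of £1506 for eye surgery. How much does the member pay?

£3510 of the £4250 deductible is already met, leaving £740.
After the £740 deductible portion, £1506 − £740 = £766 is subject to coinsurance.
20% of £766 = £153.20 falls to the member.
Member responsibility before any cap: £740 + £153.20 = £893.20.
Year-to-date out-of-pocket becomes £3510 + £893.20 = £4403.20, still under the £10250 maximum, so no cap applies.

£893.20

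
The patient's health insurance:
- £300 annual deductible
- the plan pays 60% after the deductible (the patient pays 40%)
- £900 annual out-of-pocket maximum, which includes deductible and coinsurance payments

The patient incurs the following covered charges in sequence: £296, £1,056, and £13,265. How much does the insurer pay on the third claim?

Claim 1 (£296): entire amount goes to the deductible. Cost to patient: £296. OOP to date £296. Insurer: £296 − £296 = £0.
Claim 2 (£1,056): deductible takes £4, £1,052 remains; patient's 40% is £420.80. Patient owes £424.80 (running OOP £720.80). Plan pays £1,056 − £424.80 = £631.20.
Claim 3 (£13,265): deductible already satisfied, so patient's share is 40% × £13,265 = £5,306. Adding that to £720.80 gives £6,026.80, past the £900 cap; patient pays only £900 − £720.80 = £179.20. Insurer: £13,265 − £179.20 = £13,085.80.

£13,085.80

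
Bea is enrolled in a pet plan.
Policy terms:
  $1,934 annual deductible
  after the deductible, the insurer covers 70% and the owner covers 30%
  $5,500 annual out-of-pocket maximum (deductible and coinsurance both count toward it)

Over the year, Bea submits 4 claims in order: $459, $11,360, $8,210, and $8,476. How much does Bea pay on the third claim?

Claim 1 — $459: entire amount goes to the deductible. Owner owes $459 (running OOP $459).
Claim 2 — $11,360: $1,475 finishes the deductible; $9,885 goes to coinsurance; owner's 30% is $2,965.50. Owner pays $4,440.50; OOP now $4,899.50.
Claim 3 — $8,210: deductible met; 30% of $8,210 = $2,463. Adding that to $4,899.50 gives $7,362.50, past the $5,500 cap; owner pays only $5,500 − $4,899.50 = $600.50.

$600.50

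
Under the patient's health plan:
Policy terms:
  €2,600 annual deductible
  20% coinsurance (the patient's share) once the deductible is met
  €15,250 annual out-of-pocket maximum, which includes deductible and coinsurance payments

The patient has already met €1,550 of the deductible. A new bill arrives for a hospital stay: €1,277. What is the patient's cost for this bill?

€1,550 of the €2,600 deductible is already met, leaving €1,050.
The remaining €227 (= €1,277 − €1,050) moves to coinsurance.
Patient's 20% share of €227 is €45.40.
That puts the patient's cost at €1,050 + €45.40 = €1,095.40 before any cap.
Cumulative spending €1,550 + €1,095.40 = €2,645.40 stays under the €15,250 maximum.

€1,095.40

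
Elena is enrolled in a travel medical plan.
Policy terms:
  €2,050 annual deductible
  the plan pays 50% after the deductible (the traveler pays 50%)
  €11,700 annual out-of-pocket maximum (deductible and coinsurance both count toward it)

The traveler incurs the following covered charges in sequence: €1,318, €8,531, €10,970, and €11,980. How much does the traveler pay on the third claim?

€5,485

Claim 1 (€1,318): fully absorbed by the deductible. Cost to traveler: €1,318. OOP to date €1,318.
Claim 2 (€8,531): deductible takes €732, €7,799 remains; 50% of €7,799 = €3,899.50. Traveler pays €4,631.50; OOP now €5,949.50.
Claim 3 (€10,970): 50% coinsurance on €10,970 = €5,485. Cost to traveler: €5,485. OOP to date €11,434.50.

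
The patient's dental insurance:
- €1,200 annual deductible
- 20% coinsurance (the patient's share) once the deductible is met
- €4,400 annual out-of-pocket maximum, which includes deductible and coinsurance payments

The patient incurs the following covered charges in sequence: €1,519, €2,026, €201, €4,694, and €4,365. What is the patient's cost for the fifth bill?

Bill 1, €1,519: €1,200 finishes the deductible; €319 goes to coinsurance; 20% of €319 = €63.80. Cost to patient: €1,263.80. OOP to date €1,263.80.
Bill 2, €2,026: deductible already satisfied, so patient's share is 20% × €2,026 = €405.20. Patient owes €405.20 (running OOP €1,669).
Bill 3, €201: deductible already satisfied, so patient's share is 20% × €201 = €40.20. Patient owes €40.20 (running OOP €1,709.20).
Bill 4, €4,694: deductible already satisfied, so patient's share is 20% × €4,694 = €938.80. Patient owes €938.80 (running OOP €2,648).
Bill 5, €4,365: deductible already satisfied, so patient's share is 20% × €4,365 = €873. Patient pays €873; OOP now €3,521.

€873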